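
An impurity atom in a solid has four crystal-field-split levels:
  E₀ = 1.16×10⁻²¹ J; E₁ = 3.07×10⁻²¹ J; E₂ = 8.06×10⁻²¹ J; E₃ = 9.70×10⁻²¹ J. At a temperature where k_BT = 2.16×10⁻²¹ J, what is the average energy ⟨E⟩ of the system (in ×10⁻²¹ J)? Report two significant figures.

2.0 ×10⁻²¹ J

Eᵢ/kT = 0.5370, 1.421, 3.731, 4.491.
Z = Σ e^(−Eᵢ/kT) = e^(−0.5370) + e^(−1.421) + e^(−3.731) + e^(−4.491) = 0.5845 + 0.2415 + 0.02397 + 0.01121 = 0.8612.
⟨E⟩ = Σ Eᵢ e^(−Eᵢ/kT) / Z = (1.16·0.5845 + 3.07·0.2415 + 8.06·0.02397 + 9.70·0.01121) / 0.8612 = 2.0 ×10⁻²¹ J.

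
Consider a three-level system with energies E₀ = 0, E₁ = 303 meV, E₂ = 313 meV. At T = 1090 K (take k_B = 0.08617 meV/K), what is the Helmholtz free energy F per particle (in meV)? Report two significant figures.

k_BT = 0.08617 × 1090 K = 93.93 meV.
Eᵢ/kT = 0, 3.226, 3.332.
Z = Σ e^(−Eᵢ/kT) = e^(−0) + e^(−3.226) + e^(−3.332) = 1.000 + 0.03972 + 0.03572 = 1.075.
F = −kT ln Z = −93.93 × ln(1.075) = −93.93 × 0.07232 = -6.8 meV.

-6.8 meV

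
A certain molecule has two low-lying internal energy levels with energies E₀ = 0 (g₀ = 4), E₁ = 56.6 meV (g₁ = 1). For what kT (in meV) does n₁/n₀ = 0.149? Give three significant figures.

n₁/n₀ = (g₁/g₀) exp[−(E₁−E₀)/kT] = 0.149.
⇒ (E₁−E₀)/kT = ln((1/4)/0.149) = ln(1.6779) = 0.51754.
kT = 56.6 meV / 0.51754 = 109 meV.

109 meV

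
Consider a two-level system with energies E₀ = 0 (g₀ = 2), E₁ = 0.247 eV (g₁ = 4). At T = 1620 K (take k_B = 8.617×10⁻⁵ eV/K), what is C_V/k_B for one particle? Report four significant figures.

k_BT = 8.617×10⁻⁵ × 1620 K = 0.139595 eV.
Eᵢ/kT = 0, 1.76940.
Z = Σ gᵢe^(−Eᵢ/kT) = 2·e^(−0) + 4·e^(−1.76940) = 2.00000 + 0.681741 = 2.68174.
⟨E⟩ = 0.0627913 eV, ⟨E²⟩ = 0.0155095 eV².
C_V/k_B = (⟨E²⟩ − ⟨E⟩²)/(kT)² = (0.0155095 − 0.00394275)/0.0194868 = 0.5936.

0.5936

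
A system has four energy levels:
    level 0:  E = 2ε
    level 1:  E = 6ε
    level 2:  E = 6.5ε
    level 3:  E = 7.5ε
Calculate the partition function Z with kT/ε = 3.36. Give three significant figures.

Z = 0.971

Eᵢ/kT = 0.59524, 1.7857, 1.9345, 2.2321.
Z = Σ e^(−Eᵢ/kT) = e^(−0.59524) + e^(−1.7857) + e^(−1.9345) + e^(−2.2321) = 0.55143 + 0.16768 + 0.14450 + 0.10730 = 0.97091.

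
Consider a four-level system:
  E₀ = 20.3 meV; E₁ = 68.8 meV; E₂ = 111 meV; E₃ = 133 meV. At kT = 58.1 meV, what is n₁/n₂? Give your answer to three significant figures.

2.07

n₁/n₂ = exp[−(E₁−E₂)/kT] = exp(−(-42.2 meV)/(58.1 meV)) = exp(0.72633) = 2.07.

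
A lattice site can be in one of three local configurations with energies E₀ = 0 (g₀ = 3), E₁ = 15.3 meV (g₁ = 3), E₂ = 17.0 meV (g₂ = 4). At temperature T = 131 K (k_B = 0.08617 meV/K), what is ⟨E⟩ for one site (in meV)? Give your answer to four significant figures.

k_BT = 0.08617 × 131 K = 11.2883 meV.
Eᵢ/kT = 0, 1.35539, 1.50598.
Z = Σ gᵢe^(−Eᵢ/kT) = 3·e^(−0) + 3·e^(−1.35539) + 4·e^(−1.50598) = 3.00000 + 0.773540 + 0.887199 = 4.66074.
⟨E⟩ = Σ Eᵢ gᵢe^(−Eᵢ/kT) / Z = (0·3.00000 + 15.3·0.773540 + 17.0·0.887199) / 4.66074 = 5.775 meV.

5.775 meV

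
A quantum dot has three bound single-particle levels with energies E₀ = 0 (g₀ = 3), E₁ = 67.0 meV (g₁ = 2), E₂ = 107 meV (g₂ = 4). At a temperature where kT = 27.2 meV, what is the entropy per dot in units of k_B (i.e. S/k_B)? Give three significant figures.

1.40

Eᵢ/kT = 0, 2.4632, 3.9338.
Z = Σ gᵢe^(−Eᵢ/kT) = 3·e^(−0) + 2·e^(−2.4632) + 4·e^(−3.9338) = 3.0000 + 0.17032 + 0.078277 = 3.2486.
⟨E⟩ = Σ EᵢPᵢ = 6.0910 meV.
S/k_B = ln Z + ⟨E⟩/kT = ln(3.2486) + 6.0910/27.2 = 1.1782 + 0.22393 = 1.40.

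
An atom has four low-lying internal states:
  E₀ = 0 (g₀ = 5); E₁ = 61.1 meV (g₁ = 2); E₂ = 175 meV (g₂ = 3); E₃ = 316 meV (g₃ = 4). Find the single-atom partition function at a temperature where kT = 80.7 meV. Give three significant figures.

Z = 6.36

Eᵢ/kT = 0, 0.75713, 2.1685, 3.9157.
Z = Σ gᵢe^(−Eᵢ/kT) = 5·e^(−0) + 2·e^(−0.75713) + 3·e^(−2.1685) + 4·e^(−3.9157) = 5.0000 + 0.93802 + 0.34305 + 0.079706 = 6.3608.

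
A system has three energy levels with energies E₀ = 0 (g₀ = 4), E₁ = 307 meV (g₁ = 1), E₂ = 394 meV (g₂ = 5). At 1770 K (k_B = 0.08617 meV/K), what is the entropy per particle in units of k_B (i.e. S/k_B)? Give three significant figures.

k_BT = 0.08617 × 1770 K = 152.52 meV.
Eᵢ/kT = 0, 2.0129, 2.5833.
Z = Σ gᵢe^(−Eᵢ/kT) = 4·e^(−0) + 1·e^(−2.0129) + 5·e^(−2.5833) = 4.0000 + 0.13360 + 0.37762 = 4.5112.
⟨E⟩ = Σ EᵢPᵢ = 42.073 meV.
S/k_B = ln Z + ⟨E⟩/kT = ln(4.5112) + 42.073/152.52 = 1.5066 + 0.27585 = 1.78.

1.78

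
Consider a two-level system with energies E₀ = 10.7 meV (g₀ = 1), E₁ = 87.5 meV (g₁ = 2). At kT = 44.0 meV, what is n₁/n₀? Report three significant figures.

n₁/n₀ = (g₁/g₀) exp[−(E₁−E₀)/kT] = (2/1) × exp(−(76.8 meV)/(44.0 meV)) = (2/1) × exp(-1.7455) = 0.349.

0.349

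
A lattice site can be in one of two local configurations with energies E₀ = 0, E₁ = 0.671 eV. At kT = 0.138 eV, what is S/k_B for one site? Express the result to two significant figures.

Eᵢ/kT = 0, 4.862.
Z = Σ e^(−Eᵢ/kT) = e^(−0) + e^(−4.862) = 1.000 + 0.007735 = 1.008.
⟨E⟩ = Σ EᵢPᵢ = 0.005149 eV.
S/k_B = ln Z + ⟨E⟩/kT = ln(1.008) + 0.005149/0.138 = 0.007968 + 0.03731 = 0.045.

0.045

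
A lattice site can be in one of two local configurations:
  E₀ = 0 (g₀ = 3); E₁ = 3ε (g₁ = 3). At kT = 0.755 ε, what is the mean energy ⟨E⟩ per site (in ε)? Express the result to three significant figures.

Eᵢ/kT = 0, 3.9735.
Z = Σ gᵢe^(−Eᵢ/kT) = 3·e^(−0) + 3·e^(−3.9735) = 3.0000 + 0.056422 = 3.0564.
⟨E⟩ = Σ Eᵢ gᵢe^(−Eᵢ/kT) / Z = (0·3.0000 + 3·0.056422) / 3.0564 = 0.0554 ε.

0.0554 ε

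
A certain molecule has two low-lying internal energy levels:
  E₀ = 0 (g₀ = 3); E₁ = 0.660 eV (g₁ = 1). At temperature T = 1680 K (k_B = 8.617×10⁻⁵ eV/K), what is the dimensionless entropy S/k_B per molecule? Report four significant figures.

1.118

k_BT = 8.617×10⁻⁵ × 1680 K = 0.144766 eV.
Eᵢ/kT = 0, 4.55908.
Z = Σ gᵢe^(−Eᵢ/kT) = 3·e^(−0) + 1·e^(−4.55908) = 3.00000 + 0.0104717 = 3.01047.
⟨E⟩ = Σ EᵢPᵢ = 0.00229576 eV.
S/k_B = ln Z + ⟨E⟩/kT = ln(3.01047) + 0.00229576/0.144766 = 1.10210 + 0.0158584 = 1.118.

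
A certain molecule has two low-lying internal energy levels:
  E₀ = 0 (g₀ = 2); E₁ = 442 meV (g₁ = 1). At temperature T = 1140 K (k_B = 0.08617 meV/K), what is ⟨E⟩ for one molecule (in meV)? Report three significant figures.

k_BT = 0.08617 × 1140 K = 98.234 meV.
Eᵢ/kT = 0, 4.4995.
Z = Σ gᵢe^(−Eᵢ/kT) = 2·e^(−0) + 1·e^(−4.4995) = 2.0000 + 0.011115 = 2.0111.
⟨E⟩ = Σ Eᵢ gᵢe^(−Eᵢ/kT) / Z = (0·2.0000 + 442·0.011115) / 2.0111 = 2.44 meV.

2.44 meV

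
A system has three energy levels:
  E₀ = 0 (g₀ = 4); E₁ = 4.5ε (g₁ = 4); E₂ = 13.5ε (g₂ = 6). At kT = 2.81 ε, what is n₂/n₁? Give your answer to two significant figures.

n₂/n₁ = (g₂/g₁) exp[−(E₂−E₁)/kT] = (6/4) × exp(−(9.0ε)/(2.81ε)) = (6/4) × exp(-3.203) = 0.061.

0.061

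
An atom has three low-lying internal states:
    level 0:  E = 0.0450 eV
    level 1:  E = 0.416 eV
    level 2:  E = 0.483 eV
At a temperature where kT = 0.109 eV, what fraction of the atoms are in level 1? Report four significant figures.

0.03163

Eᵢ/kT = 0.412844, 3.81651, 4.43119.
Z = Σ e^(−Eᵢ/kT) = e^(−0.412844) + e^(−3.81651) + e^(−4.43119) = 0.661766 + 0.0220045 + 0.0119003 = 0.695671.
P₁ = e^(−E₁/kT) / Z = 0.0220045/0.695671 = 0.03163.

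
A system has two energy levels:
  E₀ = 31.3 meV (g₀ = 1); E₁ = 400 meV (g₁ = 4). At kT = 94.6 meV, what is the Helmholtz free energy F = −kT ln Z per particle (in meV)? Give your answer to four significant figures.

Eᵢ/kT = 0.330867, 4.22833.
Z = Σ gᵢe^(−Eᵢ/kT) = 1·e^(−0.330867) + 4·e^(−4.22833) = 0.718301 + 0.0583069 = 0.776608.
F = −kT ln Z = −94.6 × ln(0.776608) = −94.6 × -0.252820 = 23.92 meV.

23.92 meV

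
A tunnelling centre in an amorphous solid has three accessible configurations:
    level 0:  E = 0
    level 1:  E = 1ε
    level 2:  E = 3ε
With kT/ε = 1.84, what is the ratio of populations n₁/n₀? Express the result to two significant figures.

n₁/n₀ = exp[−(E₁−E₀)/kT] = exp(−(1ε)/(1.84ε)) = exp(-0.5435) = 0.58.

0.58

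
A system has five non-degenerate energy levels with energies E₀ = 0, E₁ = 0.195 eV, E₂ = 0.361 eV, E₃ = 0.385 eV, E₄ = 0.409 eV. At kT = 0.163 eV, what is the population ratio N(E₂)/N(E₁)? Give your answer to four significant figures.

0.3612

n₂/n₁ = exp[−(E₂−E₁)/kT] = exp(−(0.166 eV)/(0.163 eV)) = exp(-1.01840) = 0.3612.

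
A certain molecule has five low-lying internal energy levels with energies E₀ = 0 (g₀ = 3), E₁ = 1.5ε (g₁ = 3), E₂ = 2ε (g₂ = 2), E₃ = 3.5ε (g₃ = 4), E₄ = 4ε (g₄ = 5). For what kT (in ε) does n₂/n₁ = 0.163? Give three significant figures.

n₂/n₁ = (g₂/g₁) exp[−(E₂−E₁)/kT] = 0.163.
⇒ (E₂−E₁)/kT = ln((2/3)/0.163) = ln(4.0900) = 1.4085.
kT = 0.5ε / 1.4085 = 0.355 ε.

0.355 ε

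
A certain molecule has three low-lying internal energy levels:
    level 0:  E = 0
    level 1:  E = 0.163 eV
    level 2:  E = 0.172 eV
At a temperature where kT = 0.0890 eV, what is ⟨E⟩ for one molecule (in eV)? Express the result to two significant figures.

Eᵢ/kT = 0, 1.831, 1.933.
Z = Σ e^(−Eᵢ/kT) = e^(−0) + e^(−1.831) + e^(−1.933) = 1.000 + 0.1603 + 0.1447 = 1.305.
⟨E⟩ = Σ Eᵢ e^(−Eᵢ/kT) / Z = (0·1.000 + 0.163·0.1603 + 0.172·0.1447) / 1.305 = 0.039 eV.

0.039 eV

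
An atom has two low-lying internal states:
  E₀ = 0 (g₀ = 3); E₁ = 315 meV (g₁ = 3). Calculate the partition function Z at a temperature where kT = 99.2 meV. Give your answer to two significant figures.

Z = 3.1

Eᵢ/kT = 0, 3.175.
Z = Σ gᵢe^(−Eᵢ/kT) = 3·e^(−0) + 3·e^(−3.175) = 3.000 + 0.1254 = 3.125.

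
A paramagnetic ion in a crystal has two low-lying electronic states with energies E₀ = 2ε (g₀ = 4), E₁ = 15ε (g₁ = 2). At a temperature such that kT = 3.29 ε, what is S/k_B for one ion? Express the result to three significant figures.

1.43

Eᵢ/kT = 0.60790, 4.5593.
Z = Σ gᵢe^(−Eᵢ/kT) = 4·e^(−0.60790) + 2·e^(−4.5593) = 2.1780 + 0.020939 = 2.1989.
⟨E⟩ = Σ EᵢPᵢ = 2.1238 ε.
S/k_B = ln Z + ⟨E⟩/kT = ln(2.1989) + 2.1238/3.29 = 0.78796 + 0.64553 = 1.43.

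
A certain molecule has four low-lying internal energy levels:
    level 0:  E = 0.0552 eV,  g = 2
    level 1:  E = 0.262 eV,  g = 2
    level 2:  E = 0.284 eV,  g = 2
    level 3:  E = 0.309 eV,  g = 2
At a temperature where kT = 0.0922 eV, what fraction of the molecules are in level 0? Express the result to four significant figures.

Eᵢ/kT = 0.598698, 2.84165, 3.08026, 3.35141.
Z = Σ gᵢe^(−Eᵢ/kT) = 2·e^(−0.598698) + 2·e^(−2.84165) + 2·e^(−3.08026) + 2·e^(−3.35141) = 1.09905 + 0.116659 + 0.0918946 + 0.0700698 = 1.37767.
P₀ = g₀ e^(−E₀/kT) / Z = 1.09905/1.37767 = 0.7978.

0.7978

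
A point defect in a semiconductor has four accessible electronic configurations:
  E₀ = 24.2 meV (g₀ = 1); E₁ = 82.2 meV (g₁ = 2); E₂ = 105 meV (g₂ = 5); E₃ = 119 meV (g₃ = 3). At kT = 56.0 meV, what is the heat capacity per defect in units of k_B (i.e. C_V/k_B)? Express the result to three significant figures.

0.435

Eᵢ/kT = 0.43214, 1.4679, 1.8750, 2.1250.
Z = Σ gᵢe^(−Eᵢ/kT) = 1·e^(−0.43214) + 2·e^(−1.4679) + 5·e^(−1.8750) + 3·e^(−2.1250) = 0.64912 + 0.46082 + 0.76677 + 0.35830 = 2.2350.
⟨E⟩ = 79.077 meV, ⟨E²⟩ = 7615.8 meV².
C_V/k_B = (⟨E²⟩ − ⟨E⟩²)/(kT)² = (7615.8 − 6253.2)/3136.0 = 0.435.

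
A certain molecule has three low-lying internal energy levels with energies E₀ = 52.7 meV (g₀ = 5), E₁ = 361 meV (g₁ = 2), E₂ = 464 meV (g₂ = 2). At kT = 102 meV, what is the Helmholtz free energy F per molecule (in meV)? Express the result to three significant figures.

-114 meV

Eᵢ/kT = 0.51667, 3.5392, 4.5490.
Z = Σ gᵢe^(−Eᵢ/kT) = 5·e^(−0.51667) + 2·e^(−3.5392) + 2·e^(−4.5490) = 2.9825 + 0.058073 + 0.021156 = 3.0617.
F = −kT ln Z = −102 × ln(3.0617) = −102 × 1.1190 = -114 meV.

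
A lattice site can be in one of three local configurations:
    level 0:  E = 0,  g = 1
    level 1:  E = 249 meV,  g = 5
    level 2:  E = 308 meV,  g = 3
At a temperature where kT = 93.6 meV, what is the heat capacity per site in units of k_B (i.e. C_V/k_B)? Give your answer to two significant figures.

Eᵢ/kT = 0, 2.660, 3.291.
Z = Σ gᵢe^(−Eᵢ/kT) = 1·e^(−0) + 5·e^(−2.660) + 3·e^(−3.291) = 1.000 + 0.3497 + 0.1116 = 1.461.
⟨E⟩ = 83.13 meV, ⟨E²⟩ = 22090 meV².
C_V/k_B = (⟨E²⟩ − ⟨E⟩²)/(kT)² = (22090 − 6911)/8761 = 1.7.

1.7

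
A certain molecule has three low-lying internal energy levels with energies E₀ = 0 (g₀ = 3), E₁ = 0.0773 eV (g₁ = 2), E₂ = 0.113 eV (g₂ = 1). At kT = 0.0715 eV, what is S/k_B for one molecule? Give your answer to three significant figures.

1.63

Eᵢ/kT = 0, 1.0811, 1.5804.
Z = Σ gᵢe^(−Eᵢ/kT) = 3·e^(−0) + 2·e^(−1.0811) + 1·e^(−1.5804) = 3.0000 + 0.67844 + 0.20589 = 3.8843.
⟨E⟩ = Σ EᵢPᵢ = 0.019491 eV.
S/k_B = ln Z + ⟨E⟩/kT = ln(3.8843) + 0.019491/0.0715 = 1.3569 + 0.27260 = 1.63.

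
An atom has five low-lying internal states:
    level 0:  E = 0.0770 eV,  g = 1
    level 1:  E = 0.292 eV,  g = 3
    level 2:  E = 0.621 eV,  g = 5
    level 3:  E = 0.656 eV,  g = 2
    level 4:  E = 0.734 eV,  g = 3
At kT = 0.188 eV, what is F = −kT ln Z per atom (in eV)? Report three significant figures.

-0.0888 eV

Eᵢ/kT = 0.40957, 1.5532, 3.3032, 3.4894, 3.9043.
Z = Σ gᵢe^(−Eᵢ/kT) = 1·e^(−0.40957) + 3·e^(−1.5532) + 5·e^(−3.3032) + 2·e^(−3.4894) + 3·e^(−3.9043) = 0.66394 + 0.63471 + 0.18383 + 0.061038 + 0.060465 = 1.6040.
F = −kT ln Z = −0.188 × ln(1.6040) = −0.188 × 0.47250 = -0.0888 eV.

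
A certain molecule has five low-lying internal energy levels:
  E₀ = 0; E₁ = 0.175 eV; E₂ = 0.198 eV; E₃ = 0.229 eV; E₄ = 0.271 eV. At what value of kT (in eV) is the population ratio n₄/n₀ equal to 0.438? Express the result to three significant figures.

0.328 eV

n₄/n₀ = exp[−(E₄−E₀)/kT] = 0.438.
⇒ (E₄−E₀)/kT = ln(1/0.438) = ln(2.2831) = 0.82553.
kT = 0.271 eV / 0.82553 = 0.328 eV.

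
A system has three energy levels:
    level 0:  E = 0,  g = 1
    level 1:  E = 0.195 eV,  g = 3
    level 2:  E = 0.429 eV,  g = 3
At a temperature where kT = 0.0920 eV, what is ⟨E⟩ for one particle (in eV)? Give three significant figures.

Eᵢ/kT = 0, 2.1196, 4.6630.
Z = Σ gᵢe^(−Eᵢ/kT) = 1·e^(−0) + 3·e^(−2.1196) + 3·e^(−4.6630) = 1.0000 + 0.36024 + 0.028314 = 1.3886.
⟨E⟩ = Σ Eᵢ gᵢe^(−Eᵢ/kT) / Z = (0·1.0000 + 0.195·0.36024 + 0.429·0.028314) / 1.3886 = 0.0593 eV.

0.0593 eV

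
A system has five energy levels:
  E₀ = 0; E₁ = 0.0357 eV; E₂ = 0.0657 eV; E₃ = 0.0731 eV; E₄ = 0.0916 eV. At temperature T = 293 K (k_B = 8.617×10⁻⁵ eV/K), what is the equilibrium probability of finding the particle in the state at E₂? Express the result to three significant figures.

0.0530

k_BT = 8.617×10⁻⁵ × 293 K = 0.025248 eV.
Eᵢ/kT = 0, 1.4140, 2.6022, 2.8953, 3.6280.
Z = Σ e^(−Eᵢ/kT) = e^(−0) + e^(−1.4140) + e^(−2.6022) + e^(−2.8953) + e^(−3.6280) = 1.0000 + 0.24317 + 0.074110 + 0.055282 + 0.026569 = 1.3991.
P₂ = e^(−E₂/kT) / Z = 0.074110/1.3991 = 0.0530.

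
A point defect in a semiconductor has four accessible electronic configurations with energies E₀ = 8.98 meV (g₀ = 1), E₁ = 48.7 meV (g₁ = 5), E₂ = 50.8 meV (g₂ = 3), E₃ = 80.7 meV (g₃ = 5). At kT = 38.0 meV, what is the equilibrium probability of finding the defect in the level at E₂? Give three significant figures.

Eᵢ/kT = 0.23632, 1.2816, 1.3368, 2.1237.
Z = Σ gᵢe^(−Eᵢ/kT) = 1·e^(−0.23632) + 5·e^(−1.2816) + 3·e^(−1.3368) + 5·e^(−2.1237) = 0.78953 + 1.3880 + 0.78805 + 0.59794 = 3.5635.
P₂ = g₂ e^(−E₂/kT) / Z = 0.78805/3.5635 = 0.221.

0.221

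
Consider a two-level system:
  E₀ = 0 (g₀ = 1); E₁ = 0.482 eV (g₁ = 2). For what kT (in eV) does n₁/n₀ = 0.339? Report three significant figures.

n₁/n₀ = (g₁/g₀) exp[−(E₁−E₀)/kT] = 0.339.
⇒ (E₁−E₀)/kT = ln((2/1)/0.339) = ln(5.8997) = 1.7749.
kT = 0.482 eV / 1.7749 = 0.272 eV.

0.272 eV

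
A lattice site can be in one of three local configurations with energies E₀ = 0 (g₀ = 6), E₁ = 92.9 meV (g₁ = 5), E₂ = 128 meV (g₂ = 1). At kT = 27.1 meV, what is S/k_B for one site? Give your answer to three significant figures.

Eᵢ/kT = 0, 3.4280, 4.7232.
Z = Σ gᵢe^(−Eᵢ/kT) = 6·e^(−0) + 5·e^(−3.4280) + 1·e^(−4.7232) = 6.0000 + 0.16226 + 0.0088867 = 6.1711.
⟨E⟩ = Σ EᵢPᵢ = 2.6270 meV.
S/k_B = ln Z + ⟨E⟩/kT = ln(6.1711) + 2.6270/27.1 = 1.8199 + 0.096937 = 1.92.

1.92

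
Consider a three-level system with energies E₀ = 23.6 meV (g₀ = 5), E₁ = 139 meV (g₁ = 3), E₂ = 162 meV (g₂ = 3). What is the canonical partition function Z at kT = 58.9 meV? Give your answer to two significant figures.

Z = 3.8

Eᵢ/kT = 0.4007, 2.360, 2.750.
Z = Σ gᵢe^(−Eᵢ/kT) = 5·e^(−0.4007) + 3·e^(−2.360) + 3·e^(−2.750) = 3.349 + 0.2833 + 0.1918 = 3.824.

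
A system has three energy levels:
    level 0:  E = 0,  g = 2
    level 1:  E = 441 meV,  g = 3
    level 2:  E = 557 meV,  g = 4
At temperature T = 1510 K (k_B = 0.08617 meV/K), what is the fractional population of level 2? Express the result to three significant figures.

0.0257

k_BT = 0.08617 × 1510 K = 130.12 meV.
Eᵢ/kT = 0, 3.3892, 4.2807.
Z = Σ gᵢe^(−Eᵢ/kT) = 2·e^(−0) + 3·e^(−3.3892) + 4·e^(−4.2807) = 2.0000 + 0.10121 + 0.055332 = 2.1565.
P₂ = g₂ e^(−E₂/kT) / Z = 0.055332/2.1565 = 0.0257.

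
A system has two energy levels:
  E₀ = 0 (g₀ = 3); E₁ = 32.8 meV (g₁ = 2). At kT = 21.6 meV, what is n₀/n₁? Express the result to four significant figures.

n₀/n₁ = (g₀/g₁) exp[−(E₀−E₁)/kT] = (3/2) × exp(−(-32.8 meV)/(21.6 meV)) = (3/2) × exp(1.51852) = 6.848.

6.848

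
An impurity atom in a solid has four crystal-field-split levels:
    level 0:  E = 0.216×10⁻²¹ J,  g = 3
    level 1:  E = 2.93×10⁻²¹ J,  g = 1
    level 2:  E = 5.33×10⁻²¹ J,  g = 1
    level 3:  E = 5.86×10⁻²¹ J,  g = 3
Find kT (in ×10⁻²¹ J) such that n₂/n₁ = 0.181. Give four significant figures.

n₂/n₁ = (g₂/g₁) exp[−(E₂−E₁)/kT] = 0.181.
⇒ (E₂−E₁)/kT = ln((1/1)/0.181) = ln(5.52486) = 1.70926.
kT = 2.40 ×10⁻²¹ J / 1.70926 = 1.404 ×10⁻²¹ J.

1.404 ×10⁻²¹ J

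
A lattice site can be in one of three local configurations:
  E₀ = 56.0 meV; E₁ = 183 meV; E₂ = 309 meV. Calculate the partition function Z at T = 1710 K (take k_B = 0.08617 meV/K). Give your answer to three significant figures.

k_BT = 0.08617 × 1710 K = 147.35 meV.
Eᵢ/kT = 0.38005, 1.2419, 2.0970.
Z = Σ e^(−Eᵢ/kT) = e^(−0.38005) + e^(−1.2419) + e^(−2.0970) = 0.68383 + 0.28883 + 0.12282 = 1.0955.

Z = 1.10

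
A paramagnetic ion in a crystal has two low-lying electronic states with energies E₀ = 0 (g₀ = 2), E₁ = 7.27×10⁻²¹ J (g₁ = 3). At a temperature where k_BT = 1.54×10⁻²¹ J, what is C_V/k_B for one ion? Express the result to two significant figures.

0.29

Eᵢ/kT = 0, 4.721.
Z = Σ gᵢe^(−Eᵢ/kT) = 2·e^(−0) + 3·e^(−4.721) = 2.000 + 0.02672 = 2.027.
⟨E⟩ = 0.09583, ⟨E²⟩ = 0.6967.
C_V/k_B = (⟨E²⟩ − ⟨E⟩²)/(kT)² = (0.6967 − 0.009183)/2.372 = 0.29.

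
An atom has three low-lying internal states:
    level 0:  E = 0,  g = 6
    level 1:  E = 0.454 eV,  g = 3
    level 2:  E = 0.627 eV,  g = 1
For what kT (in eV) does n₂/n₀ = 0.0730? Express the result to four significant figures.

0.7595 eV

n₂/n₀ = (g₂/g₀) exp[−(E₂−E₀)/kT] = 0.0730.
⇒ (E₂−E₀)/kT = ln((1/6)/0.0730) = ln(2.28311) = 0.825539.
kT = 0.627 eV / 0.825539 = 0.7595 eV.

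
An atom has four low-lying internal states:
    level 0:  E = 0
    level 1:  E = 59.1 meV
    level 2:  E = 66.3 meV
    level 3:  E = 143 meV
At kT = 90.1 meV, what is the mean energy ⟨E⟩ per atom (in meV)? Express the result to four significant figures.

Eᵢ/kT = 0, 0.655938, 0.735849, 1.58713.
Z = Σ e^(−Eᵢ/kT) = e^(−0) + e^(−0.655938) + e^(−0.735849) + e^(−1.58713) = 1.00000 + 0.518955 + 0.479099 + 0.204512 = 2.20257.
⟨E⟩ = Σ Eᵢ e^(−Eᵢ/kT) / Z = (0·1.00000 + 59.1·0.518955 + 66.3·0.479099 + 143·0.204512) / 2.20257 = 41.62 meV.

41.62 meV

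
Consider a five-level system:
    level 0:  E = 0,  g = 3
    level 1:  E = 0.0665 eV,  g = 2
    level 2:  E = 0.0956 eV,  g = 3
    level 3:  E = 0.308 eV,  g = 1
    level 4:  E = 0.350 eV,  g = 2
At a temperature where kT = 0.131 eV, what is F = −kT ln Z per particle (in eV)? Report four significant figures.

Eᵢ/kT = 0, 0.507634, 0.729771, 2.35115, 2.67176.
Z = Σ gᵢe^(−Eᵢ/kT) = 3·e^(−0) + 2·e^(−0.507634) + 3·e^(−0.729771) + 1·e^(−2.35115) + 2·e^(−2.67176) = 3.00000 + 1.20384 + 1.44606 + 0.0952596 + 0.138261 = 5.88342.
F = −kT ln Z = −0.131 × ln(5.88342) = −0.131 × 1.77214 = -0.2322 eV.

-0.2322 eV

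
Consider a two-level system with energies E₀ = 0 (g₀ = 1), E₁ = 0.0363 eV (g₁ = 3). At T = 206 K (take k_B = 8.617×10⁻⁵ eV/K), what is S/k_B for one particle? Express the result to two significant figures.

0.90

k_BT = 8.617×10⁻⁵ × 206 K = 0.01775 eV.
Eᵢ/kT = 0, 2.045.
Z = Σ gᵢe^(−Eᵢ/kT) = 1·e^(−0) + 3·e^(−2.045) = 1.000 + 0.3881 = 1.388.
⟨E⟩ = Σ EᵢPᵢ = 0.01015 eV.
S/k_B = ln Z + ⟨E⟩/kT = ln(1.388) + 0.01015/0.01775 = 0.3279 + 0.5718 = 0.90.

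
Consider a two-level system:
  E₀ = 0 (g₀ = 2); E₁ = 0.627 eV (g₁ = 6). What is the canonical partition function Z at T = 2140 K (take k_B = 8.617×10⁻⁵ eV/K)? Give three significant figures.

Z = 2.20

k_BT = 8.617×10⁻⁵ × 2140 K = 0.18440 eV.
Eᵢ/kT = 0, 3.4002.
Z = Σ gᵢe^(−Eᵢ/kT) = 2·e^(−0) + 6·e^(−3.4002) = 2.0000 + 0.20020 = 2.2002.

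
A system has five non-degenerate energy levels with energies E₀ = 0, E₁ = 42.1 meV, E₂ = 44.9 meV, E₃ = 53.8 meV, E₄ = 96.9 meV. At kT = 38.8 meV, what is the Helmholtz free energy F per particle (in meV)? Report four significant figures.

Eᵢ/kT = 0, 1.08505, 1.15722, 1.38660, 2.49742.
Z = Σ e^(−Eᵢ/kT) = e^(−0) + e^(−1.08505) + e^(−1.15722) + e^(−1.38660) + e^(−2.49742) = 1.00000 + 0.337885 + 0.314359 + 0.249924 + 0.0822971 = 1.98447.
F = −kT ln Z = −38.8 × ln(1.98447) = −38.8 × 0.685352 = -26.59 meV.

-26.59 meV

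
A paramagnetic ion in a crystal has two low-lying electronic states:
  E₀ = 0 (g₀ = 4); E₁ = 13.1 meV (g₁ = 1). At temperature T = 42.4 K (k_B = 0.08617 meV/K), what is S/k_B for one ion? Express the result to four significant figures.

k_BT = 0.08617 × 42.4 K = 3.65361 meV.
Eᵢ/kT = 0, 3.58549.
Z = Σ gᵢe^(−Eᵢ/kT) = 4·e^(−0) + 1·e^(−3.58549) = 4.00000 + 0.0277231 = 4.02772.
⟨E⟩ = Σ EᵢPᵢ = 0.0901683 meV.
S/k_B = ln Z + ⟨E⟩/kT = ln(4.02772) + 0.0901683/3.65361 = 1.39320 + 0.0246792 = 1.418.

1.418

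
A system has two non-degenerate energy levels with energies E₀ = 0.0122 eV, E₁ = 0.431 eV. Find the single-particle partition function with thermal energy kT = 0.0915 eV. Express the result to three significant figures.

Z = 0.884

Eᵢ/kT = 0.13333, 4.7104.
Z = Σ e^(−Eᵢ/kT) = e^(−0.13333) + e^(−4.7104) = 0.87518 + 0.0090012 = 0.88418.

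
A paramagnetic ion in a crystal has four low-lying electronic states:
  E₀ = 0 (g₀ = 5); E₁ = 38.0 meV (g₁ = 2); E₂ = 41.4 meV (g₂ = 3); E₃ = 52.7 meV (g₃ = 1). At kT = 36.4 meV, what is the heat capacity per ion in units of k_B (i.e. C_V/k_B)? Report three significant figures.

Eᵢ/kT = 0, 1.0440, 1.1374, 1.4478.
Z = Σ gᵢe^(−Eᵢ/kT) = 5·e^(−0) + 2·e^(−1.0440) + 3·e^(−1.1374) + 1·e^(−1.4478) = 5.0000 + 0.70409 + 0.96195 + 0.23509 = 6.9011.
⟨E⟩ = 11.443 meV, ⟨E²⟩ = 480.85 meV².
C_V/k_B = (⟨E²⟩ − ⟨E⟩²)/(kT)² = (480.85 − 130.94)/1325.0 = 0.264.

0.264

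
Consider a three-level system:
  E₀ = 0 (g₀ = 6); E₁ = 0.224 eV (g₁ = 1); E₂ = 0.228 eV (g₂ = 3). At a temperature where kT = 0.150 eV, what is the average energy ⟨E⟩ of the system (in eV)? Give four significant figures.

0.02905 eV

Eᵢ/kT = 0, 1.49333, 1.52000.
Z = Σ gᵢe^(−Eᵢ/kT) = 6·e^(−0) + 1·e^(−1.49333) + 3·e^(−1.52000) = 6.00000 + 0.224623 + 0.656136 = 6.88076.
⟨E⟩ = Σ Eᵢ gᵢe^(−Eᵢ/kT) / Z = (0·6.00000 + 0.224·0.224623 + 0.228·0.656136) / 6.88076 = 0.02905 eV.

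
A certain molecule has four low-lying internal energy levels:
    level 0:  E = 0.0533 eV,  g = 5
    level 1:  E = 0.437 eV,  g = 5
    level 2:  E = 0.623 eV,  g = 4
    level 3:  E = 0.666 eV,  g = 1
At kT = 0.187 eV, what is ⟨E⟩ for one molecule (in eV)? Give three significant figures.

Eᵢ/kT = 0.28503, 2.3369, 3.3316, 3.5615.
Z = Σ gᵢe^(−Eᵢ/kT) = 5·e^(−0.28503) + 5·e^(−2.3369) + 4·e^(−3.3316) + 1·e^(−3.5615) = 3.7600 + 0.48313 + 0.14294 + 0.028396 = 4.4145.
⟨E⟩ = Σ Eᵢ gᵢe^(−Eᵢ/kT) / Z = (0.0533·3.7600 + 0.437·0.48313 + 0.623·0.14294 + 0.666·0.028396) / 4.4145 = 0.118 eV.

0.118 eV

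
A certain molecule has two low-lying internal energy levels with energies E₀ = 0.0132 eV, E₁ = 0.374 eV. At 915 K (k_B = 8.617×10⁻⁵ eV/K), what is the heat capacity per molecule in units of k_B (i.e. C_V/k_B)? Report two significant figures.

k_BT = 8.617×10⁻⁵ × 915 K = 0.07885 eV.
Eᵢ/kT = 0.1674, 4.743.
Z = Σ e^(−Eᵢ/kT) = e^(−0.1674) + e^(−4.743) = 0.8459 + 0.008712 = 0.8546.
⟨E⟩ = 0.01688 eV, ⟨E²⟩ = 0.001598 eV².
C_V/k_B = (⟨E²⟩ − ⟨E⟩²)/(kT)² = (0.001598 − 0.0002849)/0.006217 = 0.21.

0.21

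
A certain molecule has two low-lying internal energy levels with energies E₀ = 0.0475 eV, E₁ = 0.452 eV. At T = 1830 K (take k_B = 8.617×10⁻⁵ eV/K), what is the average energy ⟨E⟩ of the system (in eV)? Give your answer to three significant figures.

0.0764 eV

k_BT = 8.617×10⁻⁵ × 1830 K = 0.15769 eV.
Eᵢ/kT = 0.30122, 2.8664.
Z = Σ e^(−Eᵢ/kT) = e^(−0.30122) + e^(−2.8664) = 0.73991 + 0.056903 = 0.79681.
⟨E⟩ = Σ Eᵢ e^(−Eᵢ/kT) / Z = (0.0475·0.73991 + 0.452·0.056903) / 0.79681 = 0.0764 eV.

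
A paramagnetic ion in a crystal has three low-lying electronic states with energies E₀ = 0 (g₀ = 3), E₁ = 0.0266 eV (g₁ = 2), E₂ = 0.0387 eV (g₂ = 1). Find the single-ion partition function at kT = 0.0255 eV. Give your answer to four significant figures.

Eᵢ/kT = 0, 1.04314, 1.51765.
Z = Σ gᵢe^(−Eᵢ/kT) = 3·e^(−0) + 2·e^(−1.04314) + 1·e^(−1.51765) = 3.00000 + 0.704693 + 0.219226 = 3.92392.

Z = 3.924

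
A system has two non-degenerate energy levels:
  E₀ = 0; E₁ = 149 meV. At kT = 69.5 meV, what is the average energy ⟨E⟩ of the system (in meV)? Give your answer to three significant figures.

15.6 meV

Eᵢ/kT = 0, 2.1439.
Z = Σ e^(−Eᵢ/kT) = e^(−0) + e^(−2.1439) = 1.0000 + 0.11720 = 1.1172.
⟨E⟩ = Σ Eᵢ e^(−Eᵢ/kT) / Z = (0·1.0000 + 149·0.11720) / 1.1172 = 15.6 meV.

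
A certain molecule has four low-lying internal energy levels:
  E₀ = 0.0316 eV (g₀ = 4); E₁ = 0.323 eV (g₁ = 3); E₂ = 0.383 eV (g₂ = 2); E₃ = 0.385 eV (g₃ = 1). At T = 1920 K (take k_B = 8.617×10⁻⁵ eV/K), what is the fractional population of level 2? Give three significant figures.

0.0491

k_BT = 8.617×10⁻⁵ × 1920 K = 0.16545 eV.
Eᵢ/kT = 0.19099, 1.9523, 2.3149, 2.3270.
Z = Σ gᵢe^(−Eᵢ/kT) = 4·e^(−0.19099) + 3·e^(−1.9523) + 2·e^(−2.3149) + 1·e^(−2.3270) = 3.3046 + 0.42584 + 0.19755 + 0.097588 = 4.0256.
P₂ = g₂ e^(−E₂/kT) / Z = 0.19755/4.0256 = 0.0491.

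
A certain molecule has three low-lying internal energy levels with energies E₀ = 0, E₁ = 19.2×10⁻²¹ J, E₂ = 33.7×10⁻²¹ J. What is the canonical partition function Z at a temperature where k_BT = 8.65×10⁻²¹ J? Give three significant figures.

Z = 1.13

Eᵢ/kT = 0, 2.2197, 3.8960.
Z = Σ e^(−Eᵢ/kT) = e^(−0) + e^(−2.2197) + e^(−3.8960) = 1.0000 + 0.10864 + 0.020323 = 1.1290.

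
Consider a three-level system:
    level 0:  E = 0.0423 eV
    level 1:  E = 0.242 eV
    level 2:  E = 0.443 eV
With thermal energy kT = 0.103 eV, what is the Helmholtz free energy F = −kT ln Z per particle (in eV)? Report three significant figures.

0.0266 eV

Eᵢ/kT = 0.41068, 2.3495, 4.3010.
Z = Σ e^(−Eᵢ/kT) = e^(−0.41068) + e^(−2.3495) + e^(−4.3010) = 0.66320 + 0.095417 + 0.013555 = 0.77217.
F = −kT ln Z = −0.103 × ln(0.77217) = −0.103 × -0.25855 = 0.0266 eV.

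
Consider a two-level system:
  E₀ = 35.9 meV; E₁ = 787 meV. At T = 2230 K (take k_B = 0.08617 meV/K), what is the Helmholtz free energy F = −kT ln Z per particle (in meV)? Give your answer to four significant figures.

32.08 meV

k_BT = 0.08617 × 2230 K = 192.159 meV.
Eᵢ/kT = 0.186824, 4.09557.
Z = Σ e^(−Eᵢ/kT) = e^(−0.186824) + e^(−4.09557) = 0.829590 + 0.0166463 = 0.846236.
F = −kT ln Z = −192.159 × ln(0.846236) = −192.159 × -0.166957 = 32.08 meV.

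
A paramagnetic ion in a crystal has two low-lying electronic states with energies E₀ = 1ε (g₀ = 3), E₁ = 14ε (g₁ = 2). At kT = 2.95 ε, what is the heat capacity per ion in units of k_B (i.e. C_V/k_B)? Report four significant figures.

Eᵢ/kT = 0.338983, 4.74576.
Z = Σ gᵢe^(−Eᵢ/kT) = 3·e^(−0.338983) + 2·e^(−4.74576) = 2.13748 + 0.0173769 = 2.15486.
⟨E⟩ = 1.10483 ε, ⟨E²⟩ = 2.57249 ε².
C_V/k_B = (⟨E²⟩ − ⟨E⟩²)/(kT)² = (2.57249 − 1.22065)/8.70250 = 0.1553.

0.1553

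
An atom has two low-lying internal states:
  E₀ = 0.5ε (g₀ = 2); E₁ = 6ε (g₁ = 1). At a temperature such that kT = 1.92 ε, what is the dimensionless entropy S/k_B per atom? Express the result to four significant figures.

0.8006

Eᵢ/kT = 0.260417, 3.12500.
Z = Σ gᵢe^(−Eᵢ/kT) = 2·e^(−0.260417) + 1·e^(−3.12500) = 1.54146 + 0.0439369 = 1.58540.
⟨E⟩ = Σ EᵢPᵢ = 0.652423 ε.
S/k_B = ln Z + ⟨E⟩/kT = ln(1.58540) + 0.652423/1.92 = 0.460837 + 0.339804 = 0.8006.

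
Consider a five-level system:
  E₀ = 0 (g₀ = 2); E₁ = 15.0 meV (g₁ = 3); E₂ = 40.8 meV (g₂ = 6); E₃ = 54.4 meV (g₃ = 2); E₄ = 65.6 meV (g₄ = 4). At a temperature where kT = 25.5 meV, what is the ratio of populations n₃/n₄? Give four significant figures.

0.7757

n₃/n₄ = (g₃/g₄) exp[−(E₃−E₄)/kT] = (2/4) × exp(−(-11.2 meV)/(25.5 meV)) = (2/4) × exp(0.439216) = 0.7757.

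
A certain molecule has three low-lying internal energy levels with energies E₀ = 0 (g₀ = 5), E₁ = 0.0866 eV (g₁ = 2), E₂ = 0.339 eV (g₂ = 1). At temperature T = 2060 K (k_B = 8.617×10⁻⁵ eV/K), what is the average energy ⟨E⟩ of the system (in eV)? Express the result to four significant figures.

0.02455 eV

k_BT = 8.617×10⁻⁵ × 2060 K = 0.177510 eV.
Eᵢ/kT = 0, 0.487860, 1.90975.
Z = Σ gᵢe^(−Eᵢ/kT) = 5·e^(−0) + 2·e^(−0.487860) + 1·e^(−1.90975) = 5.00000 + 1.22788 + 0.148117 = 6.37600.
⟨E⟩ = Σ Eᵢ gᵢe^(−Eᵢ/kT) / Z = (0·5.00000 + 0.0866·1.22788 + 0.339·0.148117) / 6.37600 = 0.02455 eV.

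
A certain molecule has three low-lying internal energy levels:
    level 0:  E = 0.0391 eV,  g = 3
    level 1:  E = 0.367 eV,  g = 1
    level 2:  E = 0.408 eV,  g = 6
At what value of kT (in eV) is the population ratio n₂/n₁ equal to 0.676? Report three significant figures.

n₂/n₁ = (g₂/g₁) exp[−(E₂−E₁)/kT] = 0.676.
⇒ (E₂−E₁)/kT = ln((6/1)/0.676) = ln(8.8757) = 2.1833.
kT = 0.041 eV / 2.1833 = 0.0188 eV.

0.0188 eV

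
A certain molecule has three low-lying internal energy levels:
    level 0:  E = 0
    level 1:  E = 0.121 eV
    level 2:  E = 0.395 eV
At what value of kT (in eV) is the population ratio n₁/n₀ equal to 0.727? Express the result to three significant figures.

n₁/n₀ = exp[−(E₁−E₀)/kT] = 0.727.
⇒ (E₁−E₀)/kT = ln(1/0.727) = ln(1.3755) = 0.31882.
kT = 0.121 eV / 0.31882 = 0.380 eV.

0.380 eV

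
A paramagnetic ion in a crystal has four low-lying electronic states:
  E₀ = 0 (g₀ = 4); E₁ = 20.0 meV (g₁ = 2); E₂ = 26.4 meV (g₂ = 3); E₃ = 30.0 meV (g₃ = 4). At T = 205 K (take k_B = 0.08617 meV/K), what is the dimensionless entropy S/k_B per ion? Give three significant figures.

2.29

k_BT = 0.08617 × 205 K = 17.665 meV.
Eᵢ/kT = 0, 1.1322, 1.4945, 1.6983.
Z = Σ gᵢe^(−Eᵢ/kT) = 4·e^(−0) + 2·e^(−1.1322) + 3·e^(−1.4945) + 4·e^(−1.6983) = 4.0000 + 0.64465 + 0.67308 + 0.73198 = 6.0497.
⟨E⟩ = Σ EᵢPᵢ = 8.6982 meV.
S/k_B = ln Z + ⟨E⟩/kT = ln(6.0497) + 8.6982/17.665 = 1.8000 + 0.49240 = 2.29.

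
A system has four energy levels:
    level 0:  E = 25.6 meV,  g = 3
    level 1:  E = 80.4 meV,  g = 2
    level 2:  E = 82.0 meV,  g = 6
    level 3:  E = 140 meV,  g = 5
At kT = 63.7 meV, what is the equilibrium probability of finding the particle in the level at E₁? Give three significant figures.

0.118

Eᵢ/kT = 0.40188, 1.2622, 1.2873, 2.1978.
Z = Σ gᵢe^(−Eᵢ/kT) = 3·e^(−0.40188) + 2·e^(−1.2622) + 6·e^(−1.2873) + 5·e^(−2.1978) = 2.0072 + 0.56606 + 1.6561 + 0.55524 = 4.7846.
P₁ = g₁ e^(−E₁/kT) / Z = 0.56606/4.7846 = 0.118.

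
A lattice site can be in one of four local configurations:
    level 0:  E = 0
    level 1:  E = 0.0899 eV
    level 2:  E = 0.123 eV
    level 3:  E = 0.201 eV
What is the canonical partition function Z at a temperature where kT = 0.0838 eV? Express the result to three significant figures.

Z = 1.66

Eᵢ/kT = 0, 1.0728, 1.4678, 2.3986.
Z = Σ e^(−Eᵢ/kT) = e^(−0) + e^(−1.0728) + e^(−1.4678) + e^(−2.3986) = 1.0000 + 0.34205 + 0.23043 + 0.090845 = 1.6633.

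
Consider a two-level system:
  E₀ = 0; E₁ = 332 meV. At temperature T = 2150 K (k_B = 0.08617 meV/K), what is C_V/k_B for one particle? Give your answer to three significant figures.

k_BT = 0.08617 × 2150 K = 185.27 meV.
Eᵢ/kT = 0, 1.7920.
Z = Σ e^(−Eᵢ/kT) = e^(−0) + e^(−1.7920) = 1.0000 + 0.16663 = 1.1666.
⟨E⟩ = 47.421 meV, ⟨E²⟩ = 15744 meV².
C_V/k_B = (⟨E²⟩ − ⟨E⟩²)/(kT)² = (15744 − 2248.8)/34325 = 0.393.

0.393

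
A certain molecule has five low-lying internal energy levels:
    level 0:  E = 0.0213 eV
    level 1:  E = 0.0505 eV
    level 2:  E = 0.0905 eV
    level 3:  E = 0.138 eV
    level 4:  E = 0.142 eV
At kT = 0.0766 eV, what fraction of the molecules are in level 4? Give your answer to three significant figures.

0.0823

Eᵢ/kT = 0.27807, 0.65927, 1.1815, 1.8016, 1.8538.
Z = Σ e^(−Eᵢ/kT) = e^(−0.27807) + e^(−0.65927) + e^(−1.1815) + e^(−1.8016) + e^(−1.8538) = 0.75724 + 0.51723 + 0.30682 + 0.16503 + 0.15664 = 1.9030.
P₄ = e^(−E₄/kT) / Z = 0.15664/1.9030 = 0.0823.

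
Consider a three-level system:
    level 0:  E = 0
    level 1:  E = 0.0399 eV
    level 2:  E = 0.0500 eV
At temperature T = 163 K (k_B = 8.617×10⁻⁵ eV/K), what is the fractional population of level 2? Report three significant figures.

0.0262

k_BT = 8.617×10⁻⁵ × 163 K = 0.014046 eV.
Eᵢ/kT = 0, 2.8407, 3.5597.
Z = Σ e^(−Eᵢ/kT) = e^(−0) + e^(−2.8407) + e^(−3.5597) = 1.0000 + 0.058385 + 0.028447 = 1.0868.
P₂ = e^(−E₂/kT) / Z = 0.028447/1.0868 = 0.0262.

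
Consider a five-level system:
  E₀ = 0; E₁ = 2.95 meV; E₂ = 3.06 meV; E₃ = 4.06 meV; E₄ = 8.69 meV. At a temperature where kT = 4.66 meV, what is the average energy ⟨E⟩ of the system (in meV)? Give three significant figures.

Eᵢ/kT = 0, 0.63305, 0.65665, 0.87124, 1.8648.
Z = Σ e^(−Eᵢ/kT) = e^(−0) + e^(−0.63305) + e^(−0.65665) + e^(−0.87124) + e^(−1.8648) = 1.0000 + 0.53097 + 0.51859 + 0.41843 + 0.15493 = 2.6229.
⟨E⟩ = Σ Eᵢ e^(−Eᵢ/kT) / Z = (0·1.0000 + 2.95·0.53097 + 3.06·0.51859 + 4.06·0.41843 + 8.69·0.15493) / 2.6229 = 2.36 meV.

2.36 meV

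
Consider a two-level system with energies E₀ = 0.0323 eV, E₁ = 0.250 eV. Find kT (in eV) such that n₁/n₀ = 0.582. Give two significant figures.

n₁/n₀ = exp[−(E₁−E₀)/kT] = 0.582.
⇒ (E₁−E₀)/kT = ln(1/0.582) = ln(1.718) = 0.5412.
kT = 0.2177 eV / 0.5412 = 0.40 eV.

0.40 eV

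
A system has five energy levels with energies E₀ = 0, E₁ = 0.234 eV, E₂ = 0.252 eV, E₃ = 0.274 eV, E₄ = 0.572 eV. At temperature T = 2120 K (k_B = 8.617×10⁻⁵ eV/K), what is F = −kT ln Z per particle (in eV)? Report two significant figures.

-0.11 eV

k_BT = 8.617×10⁻⁵ × 2120 K = 0.1827 eV.
Eᵢ/kT = 0, 1.281, 1.379, 1.500, 3.131.
Z = Σ e^(−Eᵢ/kT) = e^(−0) + e^(−1.281) + e^(−1.379) + e^(−1.500) + e^(−3.131) = 1.000 + 0.2778 + 0.2518 + 0.2231 + 0.04367 = 1.796.
F = −kT ln Z = −0.1827 × ln(1.796) = −0.1827 × 0.5856 = -0.11 eV.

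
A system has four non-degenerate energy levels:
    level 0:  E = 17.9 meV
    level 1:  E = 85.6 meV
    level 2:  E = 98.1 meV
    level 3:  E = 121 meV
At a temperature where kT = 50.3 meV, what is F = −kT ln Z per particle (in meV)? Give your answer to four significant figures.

Eᵢ/kT = 0.355865, 1.70179, 1.95030, 2.40557.
Z = Σ e^(−Eᵢ/kT) = e^(−0.355865) + e^(−1.70179) + e^(−1.95030) + e^(−2.40557) = 0.700567 + 0.182357 + 0.142231 + 0.0902141 = 1.11537.
F = −kT ln Z = −50.3 × ln(1.11537) = −50.3 × 0.109186 = -5.492 meV.

-5.492 meV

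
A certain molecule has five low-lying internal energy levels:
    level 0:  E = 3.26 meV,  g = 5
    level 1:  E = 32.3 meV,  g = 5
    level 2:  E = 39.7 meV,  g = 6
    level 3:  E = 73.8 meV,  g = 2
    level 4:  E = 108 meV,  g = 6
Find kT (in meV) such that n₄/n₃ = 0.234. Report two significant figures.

n₄/n₃ = (g₄/g₃) exp[−(E₄−E₃)/kT] = 0.234.
⇒ (E₄−E₃)/kT = ln((6/2)/0.234) = ln(12.82) = 2.551.
kT = 34.2 meV / 2.551 = 13 meV.

13 meV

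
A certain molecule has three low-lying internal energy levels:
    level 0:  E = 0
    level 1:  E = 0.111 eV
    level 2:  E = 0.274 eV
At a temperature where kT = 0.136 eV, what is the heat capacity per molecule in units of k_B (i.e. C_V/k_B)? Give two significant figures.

Eᵢ/kT = 0, 0.8162, 2.015.
Z = Σ e^(−Eᵢ/kT) = e^(−0) + e^(−0.8162) + e^(−2.015) = 1.000 + 0.4421 + 0.1333 = 1.575.
⟨E⟩ = 0.05435 eV, ⟨E²⟩ = 0.009813 eV².
C_V/k_B = (⟨E²⟩ − ⟨E⟩²)/(kT)² = (0.009813 − 0.002954)/0.01850 = 0.37.

0.37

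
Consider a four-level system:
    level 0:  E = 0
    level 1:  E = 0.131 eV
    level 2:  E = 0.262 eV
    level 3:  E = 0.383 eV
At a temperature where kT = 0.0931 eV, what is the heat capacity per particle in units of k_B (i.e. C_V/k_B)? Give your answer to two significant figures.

Eᵢ/kT = 0, 1.407, 2.814, 4.114.
Z = Σ e^(−Eᵢ/kT) = e^(−0) + e^(−1.407) + e^(−2.814) + e^(−4.114) = 1.000 + 0.2449 + 0.05996 + 0.01634 = 1.321.
⟨E⟩ = 0.04092 eV, ⟨E²⟩ = 0.008112 eV².
C_V/k_B = (⟨E²⟩ − ⟨E⟩²)/(kT)² = (0.008112 − 0.001674)/0.008668 = 0.74.

0.74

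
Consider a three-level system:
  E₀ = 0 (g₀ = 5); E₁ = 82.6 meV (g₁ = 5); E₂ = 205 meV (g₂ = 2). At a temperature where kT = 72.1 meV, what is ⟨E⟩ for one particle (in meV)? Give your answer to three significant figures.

23.1 meV

Eᵢ/kT = 0, 1.1456, 2.8433.
Z = Σ gᵢe^(−Eᵢ/kT) = 5·e^(−0) + 5·e^(−1.1456) + 2·e^(−2.8433) = 5.0000 + 1.5902 + 0.11647 = 6.7067.
⟨E⟩ = Σ Eᵢ gᵢe^(−Eᵢ/kT) / Z = (0·5.0000 + 82.6·1.5902 + 205·0.11647) / 6.7067 = 23.1 meV.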